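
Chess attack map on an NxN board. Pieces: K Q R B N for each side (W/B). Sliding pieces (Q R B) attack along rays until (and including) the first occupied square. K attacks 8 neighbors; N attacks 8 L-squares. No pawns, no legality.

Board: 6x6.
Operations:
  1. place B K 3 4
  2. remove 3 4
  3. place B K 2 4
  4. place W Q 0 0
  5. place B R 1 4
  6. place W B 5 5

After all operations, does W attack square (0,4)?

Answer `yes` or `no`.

Answer: yes

Derivation:
Op 1: place BK@(3,4)
Op 2: remove (3,4)
Op 3: place BK@(2,4)
Op 4: place WQ@(0,0)
Op 5: place BR@(1,4)
Op 6: place WB@(5,5)
Per-piece attacks for W:
  WQ@(0,0): attacks (0,1) (0,2) (0,3) (0,4) (0,5) (1,0) (2,0) (3,0) (4,0) (5,0) (1,1) (2,2) (3,3) (4,4) (5,5) [ray(1,1) blocked at (5,5)]
  WB@(5,5): attacks (4,4) (3,3) (2,2) (1,1) (0,0) [ray(-1,-1) blocked at (0,0)]
W attacks (0,4): yes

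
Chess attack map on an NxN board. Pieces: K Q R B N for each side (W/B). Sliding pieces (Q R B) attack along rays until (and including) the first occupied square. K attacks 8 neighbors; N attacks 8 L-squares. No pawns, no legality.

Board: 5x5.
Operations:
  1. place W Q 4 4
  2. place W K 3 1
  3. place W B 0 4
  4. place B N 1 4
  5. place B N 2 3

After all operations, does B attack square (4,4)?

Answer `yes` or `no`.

Op 1: place WQ@(4,4)
Op 2: place WK@(3,1)
Op 3: place WB@(0,4)
Op 4: place BN@(1,4)
Op 5: place BN@(2,3)
Per-piece attacks for B:
  BN@(1,4): attacks (2,2) (3,3) (0,2)
  BN@(2,3): attacks (4,4) (0,4) (3,1) (4,2) (1,1) (0,2)
B attacks (4,4): yes

Answer: yes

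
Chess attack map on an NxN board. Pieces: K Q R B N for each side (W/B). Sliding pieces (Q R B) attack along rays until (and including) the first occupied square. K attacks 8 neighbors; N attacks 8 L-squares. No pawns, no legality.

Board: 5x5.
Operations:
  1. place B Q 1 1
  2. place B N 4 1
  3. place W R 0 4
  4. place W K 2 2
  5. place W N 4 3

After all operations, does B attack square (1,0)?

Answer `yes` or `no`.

Op 1: place BQ@(1,1)
Op 2: place BN@(4,1)
Op 3: place WR@(0,4)
Op 4: place WK@(2,2)
Op 5: place WN@(4,3)
Per-piece attacks for B:
  BQ@(1,1): attacks (1,2) (1,3) (1,4) (1,0) (2,1) (3,1) (4,1) (0,1) (2,2) (2,0) (0,2) (0,0) [ray(1,0) blocked at (4,1); ray(1,1) blocked at (2,2)]
  BN@(4,1): attacks (3,3) (2,2) (2,0)
B attacks (1,0): yes

Answer: yes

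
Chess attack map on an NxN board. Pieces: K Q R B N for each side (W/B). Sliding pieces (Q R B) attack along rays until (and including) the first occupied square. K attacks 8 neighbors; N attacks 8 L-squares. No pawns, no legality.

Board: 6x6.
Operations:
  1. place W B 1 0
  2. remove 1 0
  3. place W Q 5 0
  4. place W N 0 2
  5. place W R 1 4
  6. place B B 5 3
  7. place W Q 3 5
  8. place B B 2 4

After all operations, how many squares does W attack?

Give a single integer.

Op 1: place WB@(1,0)
Op 2: remove (1,0)
Op 3: place WQ@(5,0)
Op 4: place WN@(0,2)
Op 5: place WR@(1,4)
Op 6: place BB@(5,3)
Op 7: place WQ@(3,5)
Op 8: place BB@(2,4)
Per-piece attacks for W:
  WN@(0,2): attacks (1,4) (2,3) (1,0) (2,1)
  WR@(1,4): attacks (1,5) (1,3) (1,2) (1,1) (1,0) (2,4) (0,4) [ray(1,0) blocked at (2,4)]
  WQ@(3,5): attacks (3,4) (3,3) (3,2) (3,1) (3,0) (4,5) (5,5) (2,5) (1,5) (0,5) (4,4) (5,3) (2,4) [ray(1,-1) blocked at (5,3); ray(-1,-1) blocked at (2,4)]
  WQ@(5,0): attacks (5,1) (5,2) (5,3) (4,0) (3,0) (2,0) (1,0) (0,0) (4,1) (3,2) (2,3) (1,4) [ray(0,1) blocked at (5,3); ray(-1,1) blocked at (1,4)]
Union (27 distinct): (0,0) (0,4) (0,5) (1,0) (1,1) (1,2) (1,3) (1,4) (1,5) (2,0) (2,1) (2,3) (2,4) (2,5) (3,0) (3,1) (3,2) (3,3) (3,4) (4,0) (4,1) (4,4) (4,5) (5,1) (5,2) (5,3) (5,5)

Answer: 27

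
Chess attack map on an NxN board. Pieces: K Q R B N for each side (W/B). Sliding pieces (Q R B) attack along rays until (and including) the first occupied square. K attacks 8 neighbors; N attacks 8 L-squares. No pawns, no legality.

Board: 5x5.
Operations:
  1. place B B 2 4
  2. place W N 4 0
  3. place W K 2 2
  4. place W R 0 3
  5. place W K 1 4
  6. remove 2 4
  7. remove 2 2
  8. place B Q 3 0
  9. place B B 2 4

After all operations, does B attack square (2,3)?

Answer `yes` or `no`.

Answer: no

Derivation:
Op 1: place BB@(2,4)
Op 2: place WN@(4,0)
Op 3: place WK@(2,2)
Op 4: place WR@(0,3)
Op 5: place WK@(1,4)
Op 6: remove (2,4)
Op 7: remove (2,2)
Op 8: place BQ@(3,0)
Op 9: place BB@(2,4)
Per-piece attacks for B:
  BB@(2,4): attacks (3,3) (4,2) (1,3) (0,2)
  BQ@(3,0): attacks (3,1) (3,2) (3,3) (3,4) (4,0) (2,0) (1,0) (0,0) (4,1) (2,1) (1,2) (0,3) [ray(1,0) blocked at (4,0); ray(-1,1) blocked at (0,3)]
B attacks (2,3): no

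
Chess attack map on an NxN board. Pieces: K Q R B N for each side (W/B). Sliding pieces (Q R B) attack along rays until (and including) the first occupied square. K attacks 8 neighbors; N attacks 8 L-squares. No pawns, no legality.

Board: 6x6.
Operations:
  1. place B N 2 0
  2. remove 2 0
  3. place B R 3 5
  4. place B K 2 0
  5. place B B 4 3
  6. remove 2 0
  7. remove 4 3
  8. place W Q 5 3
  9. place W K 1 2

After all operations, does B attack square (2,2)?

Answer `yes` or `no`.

Op 1: place BN@(2,0)
Op 2: remove (2,0)
Op 3: place BR@(3,5)
Op 4: place BK@(2,0)
Op 5: place BB@(4,3)
Op 6: remove (2,0)
Op 7: remove (4,3)
Op 8: place WQ@(5,3)
Op 9: place WK@(1,2)
Per-piece attacks for B:
  BR@(3,5): attacks (3,4) (3,3) (3,2) (3,1) (3,0) (4,5) (5,5) (2,5) (1,5) (0,5)
B attacks (2,2): no

Answer: no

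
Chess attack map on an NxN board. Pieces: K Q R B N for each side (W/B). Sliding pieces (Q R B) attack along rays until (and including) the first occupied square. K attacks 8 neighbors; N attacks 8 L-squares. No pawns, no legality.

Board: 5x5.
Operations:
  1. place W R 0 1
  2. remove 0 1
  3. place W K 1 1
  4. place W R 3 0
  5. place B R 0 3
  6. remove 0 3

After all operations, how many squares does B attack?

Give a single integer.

Answer: 0

Derivation:
Op 1: place WR@(0,1)
Op 2: remove (0,1)
Op 3: place WK@(1,1)
Op 4: place WR@(3,0)
Op 5: place BR@(0,3)
Op 6: remove (0,3)
Per-piece attacks for B:
Union (0 distinct): (none)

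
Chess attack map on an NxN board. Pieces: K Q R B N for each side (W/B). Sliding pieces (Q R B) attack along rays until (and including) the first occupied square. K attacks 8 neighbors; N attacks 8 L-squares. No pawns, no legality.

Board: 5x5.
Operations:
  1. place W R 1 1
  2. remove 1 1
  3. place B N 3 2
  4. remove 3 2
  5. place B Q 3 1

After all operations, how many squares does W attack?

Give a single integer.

Answer: 0

Derivation:
Op 1: place WR@(1,1)
Op 2: remove (1,1)
Op 3: place BN@(3,2)
Op 4: remove (3,2)
Op 5: place BQ@(3,1)
Per-piece attacks for W:
Union (0 distinct): (none)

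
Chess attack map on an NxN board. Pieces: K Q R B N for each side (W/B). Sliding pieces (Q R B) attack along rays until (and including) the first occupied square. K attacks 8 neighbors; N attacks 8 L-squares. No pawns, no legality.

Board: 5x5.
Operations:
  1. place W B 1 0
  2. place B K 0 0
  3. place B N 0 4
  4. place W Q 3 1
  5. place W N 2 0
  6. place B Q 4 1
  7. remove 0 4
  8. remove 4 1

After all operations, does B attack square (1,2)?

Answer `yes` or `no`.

Op 1: place WB@(1,0)
Op 2: place BK@(0,0)
Op 3: place BN@(0,4)
Op 4: place WQ@(3,1)
Op 5: place WN@(2,0)
Op 6: place BQ@(4,1)
Op 7: remove (0,4)
Op 8: remove (4,1)
Per-piece attacks for B:
  BK@(0,0): attacks (0,1) (1,0) (1,1)
B attacks (1,2): no

Answer: no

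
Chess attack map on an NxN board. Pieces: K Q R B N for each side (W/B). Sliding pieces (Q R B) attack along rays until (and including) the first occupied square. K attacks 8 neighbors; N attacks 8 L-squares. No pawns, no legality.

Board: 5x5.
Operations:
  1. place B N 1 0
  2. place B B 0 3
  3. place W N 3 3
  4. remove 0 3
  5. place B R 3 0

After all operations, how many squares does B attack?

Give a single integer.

Op 1: place BN@(1,0)
Op 2: place BB@(0,3)
Op 3: place WN@(3,3)
Op 4: remove (0,3)
Op 5: place BR@(3,0)
Per-piece attacks for B:
  BN@(1,0): attacks (2,2) (3,1) (0,2)
  BR@(3,0): attacks (3,1) (3,2) (3,3) (4,0) (2,0) (1,0) [ray(0,1) blocked at (3,3); ray(-1,0) blocked at (1,0)]
Union (8 distinct): (0,2) (1,0) (2,0) (2,2) (3,1) (3,2) (3,3) (4,0)

Answer: 8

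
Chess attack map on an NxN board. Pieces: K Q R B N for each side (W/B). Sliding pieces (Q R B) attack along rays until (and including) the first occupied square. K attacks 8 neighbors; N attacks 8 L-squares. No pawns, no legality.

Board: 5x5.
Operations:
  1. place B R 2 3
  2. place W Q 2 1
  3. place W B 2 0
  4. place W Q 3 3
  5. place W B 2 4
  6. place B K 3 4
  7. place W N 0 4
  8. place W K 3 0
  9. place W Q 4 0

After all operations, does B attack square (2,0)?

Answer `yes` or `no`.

Op 1: place BR@(2,3)
Op 2: place WQ@(2,1)
Op 3: place WB@(2,0)
Op 4: place WQ@(3,3)
Op 5: place WB@(2,4)
Op 6: place BK@(3,4)
Op 7: place WN@(0,4)
Op 8: place WK@(3,0)
Op 9: place WQ@(4,0)
Per-piece attacks for B:
  BR@(2,3): attacks (2,4) (2,2) (2,1) (3,3) (1,3) (0,3) [ray(0,1) blocked at (2,4); ray(0,-1) blocked at (2,1); ray(1,0) blocked at (3,3)]
  BK@(3,4): attacks (3,3) (4,4) (2,4) (4,3) (2,3)
B attacks (2,0): no

Answer: no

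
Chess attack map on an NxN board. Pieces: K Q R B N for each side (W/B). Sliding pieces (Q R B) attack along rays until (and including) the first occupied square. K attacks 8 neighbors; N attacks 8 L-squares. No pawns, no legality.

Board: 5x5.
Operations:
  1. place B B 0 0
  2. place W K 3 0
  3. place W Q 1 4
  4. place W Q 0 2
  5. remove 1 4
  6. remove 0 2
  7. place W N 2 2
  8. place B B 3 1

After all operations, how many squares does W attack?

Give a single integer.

Answer: 12

Derivation:
Op 1: place BB@(0,0)
Op 2: place WK@(3,0)
Op 3: place WQ@(1,4)
Op 4: place WQ@(0,2)
Op 5: remove (1,4)
Op 6: remove (0,2)
Op 7: place WN@(2,2)
Op 8: place BB@(3,1)
Per-piece attacks for W:
  WN@(2,2): attacks (3,4) (4,3) (1,4) (0,3) (3,0) (4,1) (1,0) (0,1)
  WK@(3,0): attacks (3,1) (4,0) (2,0) (4,1) (2,1)
Union (12 distinct): (0,1) (0,3) (1,0) (1,4) (2,0) (2,1) (3,0) (3,1) (3,4) (4,0) (4,1) (4,3)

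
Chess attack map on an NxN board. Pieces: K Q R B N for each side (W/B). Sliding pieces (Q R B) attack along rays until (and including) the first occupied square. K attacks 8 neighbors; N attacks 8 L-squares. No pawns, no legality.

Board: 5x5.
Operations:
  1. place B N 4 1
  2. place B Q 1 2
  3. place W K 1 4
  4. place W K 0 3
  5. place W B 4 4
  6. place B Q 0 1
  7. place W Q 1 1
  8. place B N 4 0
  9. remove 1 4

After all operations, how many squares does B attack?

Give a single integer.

Answer: 18

Derivation:
Op 1: place BN@(4,1)
Op 2: place BQ@(1,2)
Op 3: place WK@(1,4)
Op 4: place WK@(0,3)
Op 5: place WB@(4,4)
Op 6: place BQ@(0,1)
Op 7: place WQ@(1,1)
Op 8: place BN@(4,0)
Op 9: remove (1,4)
Per-piece attacks for B:
  BQ@(0,1): attacks (0,2) (0,3) (0,0) (1,1) (1,2) (1,0) [ray(0,1) blocked at (0,3); ray(1,0) blocked at (1,1); ray(1,1) blocked at (1,2)]
  BQ@(1,2): attacks (1,3) (1,4) (1,1) (2,2) (3,2) (4,2) (0,2) (2,3) (3,4) (2,1) (3,0) (0,3) (0,1) [ray(0,-1) blocked at (1,1); ray(-1,1) blocked at (0,3); ray(-1,-1) blocked at (0,1)]
  BN@(4,0): attacks (3,2) (2,1)
  BN@(4,1): attacks (3,3) (2,2) (2,0)
Union (18 distinct): (0,0) (0,1) (0,2) (0,3) (1,0) (1,1) (1,2) (1,3) (1,4) (2,0) (2,1) (2,2) (2,3) (3,0) (3,2) (3,3) (3,4) (4,2)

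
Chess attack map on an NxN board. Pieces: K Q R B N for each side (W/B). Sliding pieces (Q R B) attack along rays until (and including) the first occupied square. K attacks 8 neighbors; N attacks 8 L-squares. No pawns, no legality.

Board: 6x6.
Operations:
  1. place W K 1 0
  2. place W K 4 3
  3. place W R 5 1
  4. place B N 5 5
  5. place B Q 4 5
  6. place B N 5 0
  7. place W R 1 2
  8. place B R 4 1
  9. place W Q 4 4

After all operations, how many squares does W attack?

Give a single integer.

Answer: 27

Derivation:
Op 1: place WK@(1,0)
Op 2: place WK@(4,3)
Op 3: place WR@(5,1)
Op 4: place BN@(5,5)
Op 5: place BQ@(4,5)
Op 6: place BN@(5,0)
Op 7: place WR@(1,2)
Op 8: place BR@(4,1)
Op 9: place WQ@(4,4)
Per-piece attacks for W:
  WK@(1,0): attacks (1,1) (2,0) (0,0) (2,1) (0,1)
  WR@(1,2): attacks (1,3) (1,4) (1,5) (1,1) (1,0) (2,2) (3,2) (4,2) (5,2) (0,2) [ray(0,-1) blocked at (1,0)]
  WK@(4,3): attacks (4,4) (4,2) (5,3) (3,3) (5,4) (5,2) (3,4) (3,2)
  WQ@(4,4): attacks (4,5) (4,3) (5,4) (3,4) (2,4) (1,4) (0,4) (5,5) (5,3) (3,5) (3,3) (2,2) (1,1) (0,0) [ray(0,1) blocked at (4,5); ray(0,-1) blocked at (4,3); ray(1,1) blocked at (5,5)]
  WR@(5,1): attacks (5,2) (5,3) (5,4) (5,5) (5,0) (4,1) [ray(0,1) blocked at (5,5); ray(0,-1) blocked at (5,0); ray(-1,0) blocked at (4,1)]
Union (27 distinct): (0,0) (0,1) (0,2) (0,4) (1,0) (1,1) (1,3) (1,4) (1,5) (2,0) (2,1) (2,2) (2,4) (3,2) (3,3) (3,4) (3,5) (4,1) (4,2) (4,3) (4,4) (4,5) (5,0) (5,2) (5,3) (5,4) (5,5)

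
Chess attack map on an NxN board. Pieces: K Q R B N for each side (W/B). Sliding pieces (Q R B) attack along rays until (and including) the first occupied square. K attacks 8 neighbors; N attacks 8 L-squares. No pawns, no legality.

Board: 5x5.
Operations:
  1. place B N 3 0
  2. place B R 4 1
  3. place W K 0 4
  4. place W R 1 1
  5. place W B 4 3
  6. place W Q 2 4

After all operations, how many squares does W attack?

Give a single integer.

Op 1: place BN@(3,0)
Op 2: place BR@(4,1)
Op 3: place WK@(0,4)
Op 4: place WR@(1,1)
Op 5: place WB@(4,3)
Op 6: place WQ@(2,4)
Per-piece attacks for W:
  WK@(0,4): attacks (0,3) (1,4) (1,3)
  WR@(1,1): attacks (1,2) (1,3) (1,4) (1,0) (2,1) (3,1) (4,1) (0,1) [ray(1,0) blocked at (4,1)]
  WQ@(2,4): attacks (2,3) (2,2) (2,1) (2,0) (3,4) (4,4) (1,4) (0,4) (3,3) (4,2) (1,3) (0,2) [ray(-1,0) blocked at (0,4)]
  WB@(4,3): attacks (3,4) (3,2) (2,1) (1,0)
Union (19 distinct): (0,1) (0,2) (0,3) (0,4) (1,0) (1,2) (1,3) (1,4) (2,0) (2,1) (2,2) (2,3) (3,1) (3,2) (3,3) (3,4) (4,1) (4,2) (4,4)

Answer: 19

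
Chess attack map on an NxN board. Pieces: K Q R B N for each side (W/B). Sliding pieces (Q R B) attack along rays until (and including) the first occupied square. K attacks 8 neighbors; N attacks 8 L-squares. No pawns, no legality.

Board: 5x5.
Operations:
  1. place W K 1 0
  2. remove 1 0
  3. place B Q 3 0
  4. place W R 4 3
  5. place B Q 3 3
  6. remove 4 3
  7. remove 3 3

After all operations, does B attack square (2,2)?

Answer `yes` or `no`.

Answer: no

Derivation:
Op 1: place WK@(1,0)
Op 2: remove (1,0)
Op 3: place BQ@(3,0)
Op 4: place WR@(4,3)
Op 5: place BQ@(3,3)
Op 6: remove (4,3)
Op 7: remove (3,3)
Per-piece attacks for B:
  BQ@(3,0): attacks (3,1) (3,2) (3,3) (3,4) (4,0) (2,0) (1,0) (0,0) (4,1) (2,1) (1,2) (0,3)
B attacks (2,2): no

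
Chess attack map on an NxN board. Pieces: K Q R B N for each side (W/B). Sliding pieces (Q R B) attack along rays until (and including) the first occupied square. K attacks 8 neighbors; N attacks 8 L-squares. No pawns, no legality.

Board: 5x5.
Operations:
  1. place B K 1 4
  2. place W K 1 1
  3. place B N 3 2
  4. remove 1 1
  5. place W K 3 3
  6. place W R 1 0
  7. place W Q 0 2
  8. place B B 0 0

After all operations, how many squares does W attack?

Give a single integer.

Op 1: place BK@(1,4)
Op 2: place WK@(1,1)
Op 3: place BN@(3,2)
Op 4: remove (1,1)
Op 5: place WK@(3,3)
Op 6: place WR@(1,0)
Op 7: place WQ@(0,2)
Op 8: place BB@(0,0)
Per-piece attacks for W:
  WQ@(0,2): attacks (0,3) (0,4) (0,1) (0,0) (1,2) (2,2) (3,2) (1,3) (2,4) (1,1) (2,0) [ray(0,-1) blocked at (0,0); ray(1,0) blocked at (3,2)]
  WR@(1,0): attacks (1,1) (1,2) (1,3) (1,4) (2,0) (3,0) (4,0) (0,0) [ray(0,1) blocked at (1,4); ray(-1,0) blocked at (0,0)]
  WK@(3,3): attacks (3,4) (3,2) (4,3) (2,3) (4,4) (4,2) (2,4) (2,2)
Union (19 distinct): (0,0) (0,1) (0,3) (0,4) (1,1) (1,2) (1,3) (1,4) (2,0) (2,2) (2,3) (2,4) (3,0) (3,2) (3,4) (4,0) (4,2) (4,3) (4,4)

Answer: 19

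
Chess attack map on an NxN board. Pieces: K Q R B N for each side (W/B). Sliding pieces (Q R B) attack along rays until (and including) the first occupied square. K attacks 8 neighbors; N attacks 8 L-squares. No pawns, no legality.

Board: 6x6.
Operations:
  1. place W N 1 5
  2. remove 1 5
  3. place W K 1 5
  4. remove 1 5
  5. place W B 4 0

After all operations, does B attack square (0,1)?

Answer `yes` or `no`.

Answer: no

Derivation:
Op 1: place WN@(1,5)
Op 2: remove (1,5)
Op 3: place WK@(1,5)
Op 4: remove (1,5)
Op 5: place WB@(4,0)
Per-piece attacks for B:
B attacks (0,1): no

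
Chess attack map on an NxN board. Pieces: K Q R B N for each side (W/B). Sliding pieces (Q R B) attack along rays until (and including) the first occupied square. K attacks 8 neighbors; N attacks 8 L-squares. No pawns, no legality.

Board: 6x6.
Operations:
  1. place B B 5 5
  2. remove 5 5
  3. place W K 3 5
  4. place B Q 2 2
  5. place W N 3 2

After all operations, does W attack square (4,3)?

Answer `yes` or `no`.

Op 1: place BB@(5,5)
Op 2: remove (5,5)
Op 3: place WK@(3,5)
Op 4: place BQ@(2,2)
Op 5: place WN@(3,2)
Per-piece attacks for W:
  WN@(3,2): attacks (4,4) (5,3) (2,4) (1,3) (4,0) (5,1) (2,0) (1,1)
  WK@(3,5): attacks (3,4) (4,5) (2,5) (4,4) (2,4)
W attacks (4,3): no

Answer: no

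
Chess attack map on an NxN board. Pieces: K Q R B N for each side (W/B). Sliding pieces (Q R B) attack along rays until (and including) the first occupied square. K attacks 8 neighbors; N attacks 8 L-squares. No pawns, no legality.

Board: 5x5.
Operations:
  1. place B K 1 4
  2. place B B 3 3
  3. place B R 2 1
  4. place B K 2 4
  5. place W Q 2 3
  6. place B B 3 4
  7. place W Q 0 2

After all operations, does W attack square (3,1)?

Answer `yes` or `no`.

Op 1: place BK@(1,4)
Op 2: place BB@(3,3)
Op 3: place BR@(2,1)
Op 4: place BK@(2,4)
Op 5: place WQ@(2,3)
Op 6: place BB@(3,4)
Op 7: place WQ@(0,2)
Per-piece attacks for W:
  WQ@(0,2): attacks (0,3) (0,4) (0,1) (0,0) (1,2) (2,2) (3,2) (4,2) (1,3) (2,4) (1,1) (2,0) [ray(1,1) blocked at (2,4)]
  WQ@(2,3): attacks (2,4) (2,2) (2,1) (3,3) (1,3) (0,3) (3,4) (3,2) (4,1) (1,4) (1,2) (0,1) [ray(0,1) blocked at (2,4); ray(0,-1) blocked at (2,1); ray(1,0) blocked at (3,3); ray(1,1) blocked at (3,4); ray(-1,1) blocked at (1,4)]
W attacks (3,1): no

Answer: no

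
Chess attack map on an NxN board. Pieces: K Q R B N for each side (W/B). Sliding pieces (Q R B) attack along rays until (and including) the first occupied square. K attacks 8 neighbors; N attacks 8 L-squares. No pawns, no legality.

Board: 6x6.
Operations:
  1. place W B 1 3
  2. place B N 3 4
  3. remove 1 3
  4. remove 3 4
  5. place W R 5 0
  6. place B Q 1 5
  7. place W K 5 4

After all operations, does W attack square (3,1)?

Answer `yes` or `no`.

Op 1: place WB@(1,3)
Op 2: place BN@(3,4)
Op 3: remove (1,3)
Op 4: remove (3,4)
Op 5: place WR@(5,0)
Op 6: place BQ@(1,5)
Op 7: place WK@(5,4)
Per-piece attacks for W:
  WR@(5,0): attacks (5,1) (5,2) (5,3) (5,4) (4,0) (3,0) (2,0) (1,0) (0,0) [ray(0,1) blocked at (5,4)]
  WK@(5,4): attacks (5,5) (5,3) (4,4) (4,5) (4,3)
W attacks (3,1): no

Answer: no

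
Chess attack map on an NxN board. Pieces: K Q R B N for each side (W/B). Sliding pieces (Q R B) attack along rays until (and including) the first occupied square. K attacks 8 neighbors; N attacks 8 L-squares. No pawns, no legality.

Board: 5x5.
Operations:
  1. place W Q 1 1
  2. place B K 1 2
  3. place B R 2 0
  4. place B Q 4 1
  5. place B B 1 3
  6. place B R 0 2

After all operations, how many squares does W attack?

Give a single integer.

Answer: 12

Derivation:
Op 1: place WQ@(1,1)
Op 2: place BK@(1,2)
Op 3: place BR@(2,0)
Op 4: place BQ@(4,1)
Op 5: place BB@(1,3)
Op 6: place BR@(0,2)
Per-piece attacks for W:
  WQ@(1,1): attacks (1,2) (1,0) (2,1) (3,1) (4,1) (0,1) (2,2) (3,3) (4,4) (2,0) (0,2) (0,0) [ray(0,1) blocked at (1,2); ray(1,0) blocked at (4,1); ray(1,-1) blocked at (2,0); ray(-1,1) blocked at (0,2)]
Union (12 distinct): (0,0) (0,1) (0,2) (1,0) (1,2) (2,0) (2,1) (2,2) (3,1) (3,3) (4,1) (4,4)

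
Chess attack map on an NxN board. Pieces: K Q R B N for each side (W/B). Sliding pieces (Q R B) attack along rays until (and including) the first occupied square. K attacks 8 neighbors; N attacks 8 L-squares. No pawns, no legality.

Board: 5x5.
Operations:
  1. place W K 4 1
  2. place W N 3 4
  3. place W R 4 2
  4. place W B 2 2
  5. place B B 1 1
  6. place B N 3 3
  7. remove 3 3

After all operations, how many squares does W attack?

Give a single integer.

Op 1: place WK@(4,1)
Op 2: place WN@(3,4)
Op 3: place WR@(4,2)
Op 4: place WB@(2,2)
Op 5: place BB@(1,1)
Op 6: place BN@(3,3)
Op 7: remove (3,3)
Per-piece attacks for W:
  WB@(2,2): attacks (3,3) (4,4) (3,1) (4,0) (1,3) (0,4) (1,1) [ray(-1,-1) blocked at (1,1)]
  WN@(3,4): attacks (4,2) (2,2) (1,3)
  WK@(4,1): attacks (4,2) (4,0) (3,1) (3,2) (3,0)
  WR@(4,2): attacks (4,3) (4,4) (4,1) (3,2) (2,2) [ray(0,-1) blocked at (4,1); ray(-1,0) blocked at (2,2)]
Union (13 distinct): (0,4) (1,1) (1,3) (2,2) (3,0) (3,1) (3,2) (3,3) (4,0) (4,1) (4,2) (4,3) (4,4)

Answer: 13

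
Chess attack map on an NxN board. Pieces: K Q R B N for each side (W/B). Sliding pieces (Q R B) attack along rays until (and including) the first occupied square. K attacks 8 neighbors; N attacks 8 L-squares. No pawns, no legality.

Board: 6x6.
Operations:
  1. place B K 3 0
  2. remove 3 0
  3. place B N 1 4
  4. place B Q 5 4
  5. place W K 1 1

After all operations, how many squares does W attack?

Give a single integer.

Answer: 8

Derivation:
Op 1: place BK@(3,0)
Op 2: remove (3,0)
Op 3: place BN@(1,4)
Op 4: place BQ@(5,4)
Op 5: place WK@(1,1)
Per-piece attacks for W:
  WK@(1,1): attacks (1,2) (1,0) (2,1) (0,1) (2,2) (2,0) (0,2) (0,0)
Union (8 distinct): (0,0) (0,1) (0,2) (1,0) (1,2) (2,0) (2,1) (2,2)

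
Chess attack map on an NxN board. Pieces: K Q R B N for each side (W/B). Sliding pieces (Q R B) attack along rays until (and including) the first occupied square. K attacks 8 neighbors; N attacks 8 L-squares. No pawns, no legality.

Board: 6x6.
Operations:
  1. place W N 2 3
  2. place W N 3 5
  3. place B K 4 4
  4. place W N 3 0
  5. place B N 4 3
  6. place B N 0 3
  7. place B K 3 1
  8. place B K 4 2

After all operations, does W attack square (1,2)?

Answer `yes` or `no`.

Op 1: place WN@(2,3)
Op 2: place WN@(3,5)
Op 3: place BK@(4,4)
Op 4: place WN@(3,0)
Op 5: place BN@(4,3)
Op 6: place BN@(0,3)
Op 7: place BK@(3,1)
Op 8: place BK@(4,2)
Per-piece attacks for W:
  WN@(2,3): attacks (3,5) (4,4) (1,5) (0,4) (3,1) (4,2) (1,1) (0,2)
  WN@(3,0): attacks (4,2) (5,1) (2,2) (1,1)
  WN@(3,5): attacks (4,3) (5,4) (2,3) (1,4)
W attacks (1,2): no

Answer: no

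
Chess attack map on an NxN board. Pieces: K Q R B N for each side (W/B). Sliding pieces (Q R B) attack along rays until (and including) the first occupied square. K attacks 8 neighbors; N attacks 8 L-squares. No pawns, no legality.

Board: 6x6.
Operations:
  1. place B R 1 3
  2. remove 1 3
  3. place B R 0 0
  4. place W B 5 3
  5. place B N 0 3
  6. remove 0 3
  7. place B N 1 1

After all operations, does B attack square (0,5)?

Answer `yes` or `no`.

Answer: yes

Derivation:
Op 1: place BR@(1,3)
Op 2: remove (1,3)
Op 3: place BR@(0,0)
Op 4: place WB@(5,3)
Op 5: place BN@(0,3)
Op 6: remove (0,3)
Op 7: place BN@(1,1)
Per-piece attacks for B:
  BR@(0,0): attacks (0,1) (0,2) (0,3) (0,4) (0,5) (1,0) (2,0) (3,0) (4,0) (5,0)
  BN@(1,1): attacks (2,3) (3,2) (0,3) (3,0)
B attacks (0,5): yes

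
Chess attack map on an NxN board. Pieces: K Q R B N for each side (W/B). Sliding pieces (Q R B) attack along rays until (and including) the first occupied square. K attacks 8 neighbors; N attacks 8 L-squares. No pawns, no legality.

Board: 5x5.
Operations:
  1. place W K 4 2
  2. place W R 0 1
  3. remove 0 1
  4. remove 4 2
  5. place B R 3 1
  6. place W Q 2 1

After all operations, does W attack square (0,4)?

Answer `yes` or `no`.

Answer: no

Derivation:
Op 1: place WK@(4,2)
Op 2: place WR@(0,1)
Op 3: remove (0,1)
Op 4: remove (4,2)
Op 5: place BR@(3,1)
Op 6: place WQ@(2,1)
Per-piece attacks for W:
  WQ@(2,1): attacks (2,2) (2,3) (2,4) (2,0) (3,1) (1,1) (0,1) (3,2) (4,3) (3,0) (1,2) (0,3) (1,0) [ray(1,0) blocked at (3,1)]
W attacks (0,4): no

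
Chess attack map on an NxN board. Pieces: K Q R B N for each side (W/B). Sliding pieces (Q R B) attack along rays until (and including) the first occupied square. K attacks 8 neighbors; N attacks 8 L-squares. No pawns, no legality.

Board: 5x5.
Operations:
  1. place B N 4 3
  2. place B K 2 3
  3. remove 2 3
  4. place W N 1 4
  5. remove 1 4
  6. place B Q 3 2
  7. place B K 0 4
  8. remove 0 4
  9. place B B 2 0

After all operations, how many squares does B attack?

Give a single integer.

Answer: 16

Derivation:
Op 1: place BN@(4,3)
Op 2: place BK@(2,3)
Op 3: remove (2,3)
Op 4: place WN@(1,4)
Op 5: remove (1,4)
Op 6: place BQ@(3,2)
Op 7: place BK@(0,4)
Op 8: remove (0,4)
Op 9: place BB@(2,0)
Per-piece attacks for B:
  BB@(2,0): attacks (3,1) (4,2) (1,1) (0,2)
  BQ@(3,2): attacks (3,3) (3,4) (3,1) (3,0) (4,2) (2,2) (1,2) (0,2) (4,3) (4,1) (2,3) (1,4) (2,1) (1,0) [ray(1,1) blocked at (4,3)]
  BN@(4,3): attacks (2,4) (3,1) (2,2)
Union (16 distinct): (0,2) (1,0) (1,1) (1,2) (1,4) (2,1) (2,2) (2,3) (2,4) (3,0) (3,1) (3,3) (3,4) (4,1) (4,2) (4,3)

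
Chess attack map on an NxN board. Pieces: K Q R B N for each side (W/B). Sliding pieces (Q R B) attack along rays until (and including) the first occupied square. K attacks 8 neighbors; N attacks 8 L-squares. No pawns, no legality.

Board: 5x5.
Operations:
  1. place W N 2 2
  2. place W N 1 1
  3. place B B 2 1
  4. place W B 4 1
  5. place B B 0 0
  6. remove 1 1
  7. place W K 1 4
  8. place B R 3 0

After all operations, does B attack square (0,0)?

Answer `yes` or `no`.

Op 1: place WN@(2,2)
Op 2: place WN@(1,1)
Op 3: place BB@(2,1)
Op 4: place WB@(4,1)
Op 5: place BB@(0,0)
Op 6: remove (1,1)
Op 7: place WK@(1,4)
Op 8: place BR@(3,0)
Per-piece attacks for B:
  BB@(0,0): attacks (1,1) (2,2) [ray(1,1) blocked at (2,2)]
  BB@(2,1): attacks (3,2) (4,3) (3,0) (1,2) (0,3) (1,0) [ray(1,-1) blocked at (3,0)]
  BR@(3,0): attacks (3,1) (3,2) (3,3) (3,4) (4,0) (2,0) (1,0) (0,0) [ray(-1,0) blocked at (0,0)]
B attacks (0,0): yes

Answer: yes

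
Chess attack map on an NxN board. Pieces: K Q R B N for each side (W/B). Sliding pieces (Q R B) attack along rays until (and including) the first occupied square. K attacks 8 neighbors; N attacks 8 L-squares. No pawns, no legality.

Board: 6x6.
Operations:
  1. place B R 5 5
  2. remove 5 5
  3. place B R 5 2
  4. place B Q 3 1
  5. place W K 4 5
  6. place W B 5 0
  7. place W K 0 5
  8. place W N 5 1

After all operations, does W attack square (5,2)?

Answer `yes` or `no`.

Answer: no

Derivation:
Op 1: place BR@(5,5)
Op 2: remove (5,5)
Op 3: place BR@(5,2)
Op 4: place BQ@(3,1)
Op 5: place WK@(4,5)
Op 6: place WB@(5,0)
Op 7: place WK@(0,5)
Op 8: place WN@(5,1)
Per-piece attacks for W:
  WK@(0,5): attacks (0,4) (1,5) (1,4)
  WK@(4,5): attacks (4,4) (5,5) (3,5) (5,4) (3,4)
  WB@(5,0): attacks (4,1) (3,2) (2,3) (1,4) (0,5) [ray(-1,1) blocked at (0,5)]
  WN@(5,1): attacks (4,3) (3,2) (3,0)
W attacks (5,2): no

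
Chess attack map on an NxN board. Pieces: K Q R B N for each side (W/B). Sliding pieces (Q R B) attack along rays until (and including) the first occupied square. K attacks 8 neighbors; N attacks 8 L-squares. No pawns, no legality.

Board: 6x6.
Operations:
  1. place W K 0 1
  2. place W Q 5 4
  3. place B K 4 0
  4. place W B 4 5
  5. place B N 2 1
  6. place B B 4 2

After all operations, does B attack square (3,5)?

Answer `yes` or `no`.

Answer: no

Derivation:
Op 1: place WK@(0,1)
Op 2: place WQ@(5,4)
Op 3: place BK@(4,0)
Op 4: place WB@(4,5)
Op 5: place BN@(2,1)
Op 6: place BB@(4,2)
Per-piece attacks for B:
  BN@(2,1): attacks (3,3) (4,2) (1,3) (0,2) (4,0) (0,0)
  BK@(4,0): attacks (4,1) (5,0) (3,0) (5,1) (3,1)
  BB@(4,2): attacks (5,3) (5,1) (3,3) (2,4) (1,5) (3,1) (2,0)
B attacks (3,5): no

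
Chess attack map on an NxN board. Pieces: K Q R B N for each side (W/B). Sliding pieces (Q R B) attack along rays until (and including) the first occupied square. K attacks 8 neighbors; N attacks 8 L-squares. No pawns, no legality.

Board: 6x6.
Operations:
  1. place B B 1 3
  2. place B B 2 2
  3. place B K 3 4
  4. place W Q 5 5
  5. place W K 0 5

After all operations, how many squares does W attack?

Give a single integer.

Answer: 15

Derivation:
Op 1: place BB@(1,3)
Op 2: place BB@(2,2)
Op 3: place BK@(3,4)
Op 4: place WQ@(5,5)
Op 5: place WK@(0,5)
Per-piece attacks for W:
  WK@(0,5): attacks (0,4) (1,5) (1,4)
  WQ@(5,5): attacks (5,4) (5,3) (5,2) (5,1) (5,0) (4,5) (3,5) (2,5) (1,5) (0,5) (4,4) (3,3) (2,2) [ray(-1,0) blocked at (0,5); ray(-1,-1) blocked at (2,2)]
Union (15 distinct): (0,4) (0,5) (1,4) (1,5) (2,2) (2,5) (3,3) (3,5) (4,4) (4,5) (5,0) (5,1) (5,2) (5,3) (5,4)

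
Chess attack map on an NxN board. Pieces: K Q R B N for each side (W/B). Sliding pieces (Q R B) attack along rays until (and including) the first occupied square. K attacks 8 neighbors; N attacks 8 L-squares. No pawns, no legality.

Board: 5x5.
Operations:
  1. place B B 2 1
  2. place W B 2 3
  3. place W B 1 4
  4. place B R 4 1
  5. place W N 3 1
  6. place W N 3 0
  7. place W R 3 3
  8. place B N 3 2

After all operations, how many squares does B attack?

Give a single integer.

Answer: 14

Derivation:
Op 1: place BB@(2,1)
Op 2: place WB@(2,3)
Op 3: place WB@(1,4)
Op 4: place BR@(4,1)
Op 5: place WN@(3,1)
Op 6: place WN@(3,0)
Op 7: place WR@(3,3)
Op 8: place BN@(3,2)
Per-piece attacks for B:
  BB@(2,1): attacks (3,2) (3,0) (1,2) (0,3) (1,0) [ray(1,1) blocked at (3,2); ray(1,-1) blocked at (3,0)]
  BN@(3,2): attacks (4,4) (2,4) (1,3) (4,0) (2,0) (1,1)
  BR@(4,1): attacks (4,2) (4,3) (4,4) (4,0) (3,1) [ray(-1,0) blocked at (3,1)]
Union (14 distinct): (0,3) (1,0) (1,1) (1,2) (1,3) (2,0) (2,4) (3,0) (3,1) (3,2) (4,0) (4,2) (4,3) (4,4)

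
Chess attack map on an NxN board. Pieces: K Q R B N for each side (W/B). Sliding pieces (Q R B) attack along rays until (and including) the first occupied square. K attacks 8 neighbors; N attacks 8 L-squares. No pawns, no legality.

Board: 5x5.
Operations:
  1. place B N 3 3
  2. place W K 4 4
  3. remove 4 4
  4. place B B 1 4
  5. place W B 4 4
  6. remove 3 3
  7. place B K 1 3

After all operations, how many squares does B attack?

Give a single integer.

Op 1: place BN@(3,3)
Op 2: place WK@(4,4)
Op 3: remove (4,4)
Op 4: place BB@(1,4)
Op 5: place WB@(4,4)
Op 6: remove (3,3)
Op 7: place BK@(1,3)
Per-piece attacks for B:
  BK@(1,3): attacks (1,4) (1,2) (2,3) (0,3) (2,4) (2,2) (0,4) (0,2)
  BB@(1,4): attacks (2,3) (3,2) (4,1) (0,3)
Union (10 distinct): (0,2) (0,3) (0,4) (1,2) (1,4) (2,2) (2,3) (2,4) (3,2) (4,1)

Answer: 10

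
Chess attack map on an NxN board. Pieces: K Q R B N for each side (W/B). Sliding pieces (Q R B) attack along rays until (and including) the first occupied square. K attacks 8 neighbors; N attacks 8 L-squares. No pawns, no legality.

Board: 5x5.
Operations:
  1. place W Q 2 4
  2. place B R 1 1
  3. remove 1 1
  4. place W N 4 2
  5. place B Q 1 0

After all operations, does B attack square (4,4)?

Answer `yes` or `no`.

Answer: no

Derivation:
Op 1: place WQ@(2,4)
Op 2: place BR@(1,1)
Op 3: remove (1,1)
Op 4: place WN@(4,2)
Op 5: place BQ@(1,0)
Per-piece attacks for B:
  BQ@(1,0): attacks (1,1) (1,2) (1,3) (1,4) (2,0) (3,0) (4,0) (0,0) (2,1) (3,2) (4,3) (0,1)
B attacks (4,4): no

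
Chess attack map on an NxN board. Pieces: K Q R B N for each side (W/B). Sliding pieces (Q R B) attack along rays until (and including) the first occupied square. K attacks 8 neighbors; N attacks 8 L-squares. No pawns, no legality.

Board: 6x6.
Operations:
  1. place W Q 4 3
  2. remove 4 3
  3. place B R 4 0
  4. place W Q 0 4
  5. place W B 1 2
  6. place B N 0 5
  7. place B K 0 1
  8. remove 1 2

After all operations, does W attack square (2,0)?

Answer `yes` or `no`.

Answer: no

Derivation:
Op 1: place WQ@(4,3)
Op 2: remove (4,3)
Op 3: place BR@(4,0)
Op 4: place WQ@(0,4)
Op 5: place WB@(1,2)
Op 6: place BN@(0,5)
Op 7: place BK@(0,1)
Op 8: remove (1,2)
Per-piece attacks for W:
  WQ@(0,4): attacks (0,5) (0,3) (0,2) (0,1) (1,4) (2,4) (3,4) (4,4) (5,4) (1,5) (1,3) (2,2) (3,1) (4,0) [ray(0,1) blocked at (0,5); ray(0,-1) blocked at (0,1); ray(1,-1) blocked at (4,0)]
W attacks (2,0): no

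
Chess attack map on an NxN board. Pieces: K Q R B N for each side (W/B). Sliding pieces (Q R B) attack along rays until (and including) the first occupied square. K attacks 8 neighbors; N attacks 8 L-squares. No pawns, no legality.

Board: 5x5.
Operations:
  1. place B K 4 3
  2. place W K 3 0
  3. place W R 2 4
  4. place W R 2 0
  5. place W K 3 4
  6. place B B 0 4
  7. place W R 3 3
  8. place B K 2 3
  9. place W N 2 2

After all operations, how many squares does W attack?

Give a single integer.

Op 1: place BK@(4,3)
Op 2: place WK@(3,0)
Op 3: place WR@(2,4)
Op 4: place WR@(2,0)
Op 5: place WK@(3,4)
Op 6: place BB@(0,4)
Op 7: place WR@(3,3)
Op 8: place BK@(2,3)
Op 9: place WN@(2,2)
Per-piece attacks for W:
  WR@(2,0): attacks (2,1) (2,2) (3,0) (1,0) (0,0) [ray(0,1) blocked at (2,2); ray(1,0) blocked at (3,0)]
  WN@(2,2): attacks (3,4) (4,3) (1,4) (0,3) (3,0) (4,1) (1,0) (0,1)
  WR@(2,4): attacks (2,3) (3,4) (1,4) (0,4) [ray(0,-1) blocked at (2,3); ray(1,0) blocked at (3,4); ray(-1,0) blocked at (0,4)]
  WK@(3,0): attacks (3,1) (4,0) (2,0) (4,1) (2,1)
  WR@(3,3): attacks (3,4) (3,2) (3,1) (3,0) (4,3) (2,3) [ray(0,1) blocked at (3,4); ray(0,-1) blocked at (3,0); ray(1,0) blocked at (4,3); ray(-1,0) blocked at (2,3)]
  WK@(3,4): attacks (3,3) (4,4) (2,4) (4,3) (2,3)
Union (20 distinct): (0,0) (0,1) (0,3) (0,4) (1,0) (1,4) (2,0) (2,1) (2,2) (2,3) (2,4) (3,0) (3,1) (3,2) (3,3) (3,4) (4,0) (4,1) (4,3) (4,4)

Answer: 20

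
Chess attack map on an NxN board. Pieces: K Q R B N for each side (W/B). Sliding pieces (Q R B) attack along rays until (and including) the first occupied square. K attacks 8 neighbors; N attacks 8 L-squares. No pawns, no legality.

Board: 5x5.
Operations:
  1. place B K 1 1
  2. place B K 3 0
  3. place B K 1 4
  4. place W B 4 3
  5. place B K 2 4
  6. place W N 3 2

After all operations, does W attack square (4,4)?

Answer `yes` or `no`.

Answer: yes

Derivation:
Op 1: place BK@(1,1)
Op 2: place BK@(3,0)
Op 3: place BK@(1,4)
Op 4: place WB@(4,3)
Op 5: place BK@(2,4)
Op 6: place WN@(3,2)
Per-piece attacks for W:
  WN@(3,2): attacks (4,4) (2,4) (1,3) (4,0) (2,0) (1,1)
  WB@(4,3): attacks (3,4) (3,2) [ray(-1,-1) blocked at (3,2)]
W attacks (4,4): yes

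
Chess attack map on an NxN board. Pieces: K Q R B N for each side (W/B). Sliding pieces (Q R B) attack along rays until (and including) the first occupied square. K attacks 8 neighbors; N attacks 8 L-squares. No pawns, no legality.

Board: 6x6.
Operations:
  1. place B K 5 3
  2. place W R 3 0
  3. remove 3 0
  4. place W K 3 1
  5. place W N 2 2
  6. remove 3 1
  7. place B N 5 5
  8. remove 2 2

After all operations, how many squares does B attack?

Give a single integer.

Op 1: place BK@(5,3)
Op 2: place WR@(3,0)
Op 3: remove (3,0)
Op 4: place WK@(3,1)
Op 5: place WN@(2,2)
Op 6: remove (3,1)
Op 7: place BN@(5,5)
Op 8: remove (2,2)
Per-piece attacks for B:
  BK@(5,3): attacks (5,4) (5,2) (4,3) (4,4) (4,2)
  BN@(5,5): attacks (4,3) (3,4)
Union (6 distinct): (3,4) (4,2) (4,3) (4,4) (5,2) (5,4)

Answer: 6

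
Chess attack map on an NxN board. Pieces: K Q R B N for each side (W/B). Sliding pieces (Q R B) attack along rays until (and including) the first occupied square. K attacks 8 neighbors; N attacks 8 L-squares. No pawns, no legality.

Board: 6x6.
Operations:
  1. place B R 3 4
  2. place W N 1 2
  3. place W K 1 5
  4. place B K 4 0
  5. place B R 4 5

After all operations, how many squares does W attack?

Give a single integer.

Op 1: place BR@(3,4)
Op 2: place WN@(1,2)
Op 3: place WK@(1,5)
Op 4: place BK@(4,0)
Op 5: place BR@(4,5)
Per-piece attacks for W:
  WN@(1,2): attacks (2,4) (3,3) (0,4) (2,0) (3,1) (0,0)
  WK@(1,5): attacks (1,4) (2,5) (0,5) (2,4) (0,4)
Union (9 distinct): (0,0) (0,4) (0,5) (1,4) (2,0) (2,4) (2,5) (3,1) (3,3)

Answer: 9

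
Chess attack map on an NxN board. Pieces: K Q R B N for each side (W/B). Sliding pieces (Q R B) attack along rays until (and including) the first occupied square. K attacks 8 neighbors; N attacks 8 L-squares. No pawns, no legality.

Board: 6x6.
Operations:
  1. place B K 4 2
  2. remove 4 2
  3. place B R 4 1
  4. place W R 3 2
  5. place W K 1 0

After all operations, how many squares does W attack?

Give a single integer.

Op 1: place BK@(4,2)
Op 2: remove (4,2)
Op 3: place BR@(4,1)
Op 4: place WR@(3,2)
Op 5: place WK@(1,0)
Per-piece attacks for W:
  WK@(1,0): attacks (1,1) (2,0) (0,0) (2,1) (0,1)
  WR@(3,2): attacks (3,3) (3,4) (3,5) (3,1) (3,0) (4,2) (5,2) (2,2) (1,2) (0,2)
Union (15 distinct): (0,0) (0,1) (0,2) (1,1) (1,2) (2,0) (2,1) (2,2) (3,0) (3,1) (3,3) (3,4) (3,5) (4,2) (5,2)

Answer: 15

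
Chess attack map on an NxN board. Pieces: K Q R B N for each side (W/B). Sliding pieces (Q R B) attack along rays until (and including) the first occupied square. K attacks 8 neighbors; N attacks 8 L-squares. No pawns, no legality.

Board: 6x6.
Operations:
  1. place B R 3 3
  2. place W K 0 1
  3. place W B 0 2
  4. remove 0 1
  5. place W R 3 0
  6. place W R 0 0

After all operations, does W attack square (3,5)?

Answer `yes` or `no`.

Answer: yes

Derivation:
Op 1: place BR@(3,3)
Op 2: place WK@(0,1)
Op 3: place WB@(0,2)
Op 4: remove (0,1)
Op 5: place WR@(3,0)
Op 6: place WR@(0,0)
Per-piece attacks for W:
  WR@(0,0): attacks (0,1) (0,2) (1,0) (2,0) (3,0) [ray(0,1) blocked at (0,2); ray(1,0) blocked at (3,0)]
  WB@(0,2): attacks (1,3) (2,4) (3,5) (1,1) (2,0)
  WR@(3,0): attacks (3,1) (3,2) (3,3) (4,0) (5,0) (2,0) (1,0) (0,0) [ray(0,1) blocked at (3,3); ray(-1,0) blocked at (0,0)]
W attacks (3,5): yes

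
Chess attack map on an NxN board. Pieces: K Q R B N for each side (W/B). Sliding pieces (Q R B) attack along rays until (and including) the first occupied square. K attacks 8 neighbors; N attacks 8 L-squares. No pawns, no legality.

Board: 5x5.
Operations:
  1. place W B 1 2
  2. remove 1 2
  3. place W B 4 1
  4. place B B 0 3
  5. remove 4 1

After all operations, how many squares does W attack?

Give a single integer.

Op 1: place WB@(1,2)
Op 2: remove (1,2)
Op 3: place WB@(4,1)
Op 4: place BB@(0,3)
Op 5: remove (4,1)
Per-piece attacks for W:
Union (0 distinct): (none)

Answer: 0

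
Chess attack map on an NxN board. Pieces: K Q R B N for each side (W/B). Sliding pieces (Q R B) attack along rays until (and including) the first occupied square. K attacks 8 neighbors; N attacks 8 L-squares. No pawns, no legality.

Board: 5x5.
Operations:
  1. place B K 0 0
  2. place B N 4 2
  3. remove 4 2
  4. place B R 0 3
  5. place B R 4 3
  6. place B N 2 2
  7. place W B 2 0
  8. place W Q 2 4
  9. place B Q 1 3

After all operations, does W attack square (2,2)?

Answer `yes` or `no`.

Op 1: place BK@(0,0)
Op 2: place BN@(4,2)
Op 3: remove (4,2)
Op 4: place BR@(0,3)
Op 5: place BR@(4,3)
Op 6: place BN@(2,2)
Op 7: place WB@(2,0)
Op 8: place WQ@(2,4)
Op 9: place BQ@(1,3)
Per-piece attacks for W:
  WB@(2,0): attacks (3,1) (4,2) (1,1) (0,2)
  WQ@(2,4): attacks (2,3) (2,2) (3,4) (4,4) (1,4) (0,4) (3,3) (4,2) (1,3) [ray(0,-1) blocked at (2,2); ray(-1,-1) blocked at (1,3)]
W attacks (2,2): yes

Answer: yes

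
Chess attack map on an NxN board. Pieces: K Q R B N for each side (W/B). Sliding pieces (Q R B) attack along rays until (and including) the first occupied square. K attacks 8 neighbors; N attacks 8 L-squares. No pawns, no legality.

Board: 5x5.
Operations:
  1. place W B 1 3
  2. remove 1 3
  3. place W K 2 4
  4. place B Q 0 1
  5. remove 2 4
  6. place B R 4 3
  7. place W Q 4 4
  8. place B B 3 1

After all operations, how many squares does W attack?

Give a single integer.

Op 1: place WB@(1,3)
Op 2: remove (1,3)
Op 3: place WK@(2,4)
Op 4: place BQ@(0,1)
Op 5: remove (2,4)
Op 6: place BR@(4,3)
Op 7: place WQ@(4,4)
Op 8: place BB@(3,1)
Per-piece attacks for W:
  WQ@(4,4): attacks (4,3) (3,4) (2,4) (1,4) (0,4) (3,3) (2,2) (1,1) (0,0) [ray(0,-1) blocked at (4,3)]
Union (9 distinct): (0,0) (0,4) (1,1) (1,4) (2,2) (2,4) (3,3) (3,4) (4,3)

Answer: 9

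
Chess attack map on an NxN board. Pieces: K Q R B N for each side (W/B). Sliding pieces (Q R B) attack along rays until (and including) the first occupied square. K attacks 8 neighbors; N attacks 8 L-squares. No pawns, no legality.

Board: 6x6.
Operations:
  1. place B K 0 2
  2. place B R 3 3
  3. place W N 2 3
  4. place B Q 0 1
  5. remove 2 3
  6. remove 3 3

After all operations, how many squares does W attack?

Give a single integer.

Op 1: place BK@(0,2)
Op 2: place BR@(3,3)
Op 3: place WN@(2,3)
Op 4: place BQ@(0,1)
Op 5: remove (2,3)
Op 6: remove (3,3)
Per-piece attacks for W:
Union (0 distinct): (none)

Answer: 0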